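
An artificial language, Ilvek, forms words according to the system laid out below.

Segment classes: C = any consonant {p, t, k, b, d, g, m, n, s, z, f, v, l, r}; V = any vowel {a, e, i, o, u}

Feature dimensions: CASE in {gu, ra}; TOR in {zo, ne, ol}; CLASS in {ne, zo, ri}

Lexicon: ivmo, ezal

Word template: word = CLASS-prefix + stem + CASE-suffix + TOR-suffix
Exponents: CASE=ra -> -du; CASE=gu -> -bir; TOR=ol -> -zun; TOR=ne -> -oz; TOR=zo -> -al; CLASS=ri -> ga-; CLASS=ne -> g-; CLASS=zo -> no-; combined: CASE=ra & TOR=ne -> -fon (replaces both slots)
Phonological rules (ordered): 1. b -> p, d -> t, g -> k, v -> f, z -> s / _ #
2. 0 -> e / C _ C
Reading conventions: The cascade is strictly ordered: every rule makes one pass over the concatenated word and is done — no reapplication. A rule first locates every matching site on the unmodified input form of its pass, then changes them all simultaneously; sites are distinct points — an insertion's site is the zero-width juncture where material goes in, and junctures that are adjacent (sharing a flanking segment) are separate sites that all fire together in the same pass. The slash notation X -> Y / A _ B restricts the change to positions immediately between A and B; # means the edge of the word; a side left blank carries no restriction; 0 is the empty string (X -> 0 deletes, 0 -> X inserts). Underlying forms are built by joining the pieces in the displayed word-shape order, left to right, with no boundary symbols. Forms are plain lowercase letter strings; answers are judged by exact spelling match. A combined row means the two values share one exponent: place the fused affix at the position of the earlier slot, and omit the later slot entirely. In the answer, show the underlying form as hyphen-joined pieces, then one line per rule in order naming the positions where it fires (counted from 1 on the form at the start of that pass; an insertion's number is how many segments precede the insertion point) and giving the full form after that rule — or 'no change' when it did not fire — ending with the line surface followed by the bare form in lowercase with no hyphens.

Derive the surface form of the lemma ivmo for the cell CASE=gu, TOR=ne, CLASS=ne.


underlying: g-ivmo-bir-oz
1. b -> p, d -> t, g -> k, v -> f, z -> s / _ #: fires at position(s) 10: givmobiros
2. 0 -> e / C _ C: inserts after position(s) 3: givemobiros
surface: givemobiros


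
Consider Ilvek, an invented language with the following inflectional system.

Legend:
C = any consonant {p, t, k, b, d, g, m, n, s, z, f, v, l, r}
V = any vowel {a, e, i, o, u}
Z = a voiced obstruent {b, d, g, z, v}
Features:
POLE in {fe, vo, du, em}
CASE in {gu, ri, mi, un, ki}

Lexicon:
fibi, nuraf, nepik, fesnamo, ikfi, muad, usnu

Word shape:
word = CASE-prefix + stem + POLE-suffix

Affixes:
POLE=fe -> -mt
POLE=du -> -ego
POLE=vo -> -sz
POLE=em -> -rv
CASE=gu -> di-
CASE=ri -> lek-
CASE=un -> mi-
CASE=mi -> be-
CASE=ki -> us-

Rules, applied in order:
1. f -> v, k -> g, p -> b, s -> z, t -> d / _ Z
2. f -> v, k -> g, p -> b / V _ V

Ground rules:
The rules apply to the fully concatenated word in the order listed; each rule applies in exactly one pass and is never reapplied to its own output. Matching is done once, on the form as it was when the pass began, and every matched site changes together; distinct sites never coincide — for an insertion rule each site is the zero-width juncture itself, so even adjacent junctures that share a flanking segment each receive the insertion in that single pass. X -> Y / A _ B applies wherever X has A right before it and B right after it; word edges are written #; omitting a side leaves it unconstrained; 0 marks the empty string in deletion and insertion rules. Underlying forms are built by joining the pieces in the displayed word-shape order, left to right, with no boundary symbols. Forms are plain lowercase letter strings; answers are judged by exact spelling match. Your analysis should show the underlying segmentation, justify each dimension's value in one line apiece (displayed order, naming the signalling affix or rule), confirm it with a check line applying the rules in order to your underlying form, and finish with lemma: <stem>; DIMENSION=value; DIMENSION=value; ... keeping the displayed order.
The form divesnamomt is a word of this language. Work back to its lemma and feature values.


underlying: di-fesnamo-mt
POLE=fe - signalled by the affix -mt
CASE=gu - signalled by the affix di-
check: difesnamomt -> difesnamomt -> divesnamomt
lemma: fesnamo; POLE=fe; CASE=gu


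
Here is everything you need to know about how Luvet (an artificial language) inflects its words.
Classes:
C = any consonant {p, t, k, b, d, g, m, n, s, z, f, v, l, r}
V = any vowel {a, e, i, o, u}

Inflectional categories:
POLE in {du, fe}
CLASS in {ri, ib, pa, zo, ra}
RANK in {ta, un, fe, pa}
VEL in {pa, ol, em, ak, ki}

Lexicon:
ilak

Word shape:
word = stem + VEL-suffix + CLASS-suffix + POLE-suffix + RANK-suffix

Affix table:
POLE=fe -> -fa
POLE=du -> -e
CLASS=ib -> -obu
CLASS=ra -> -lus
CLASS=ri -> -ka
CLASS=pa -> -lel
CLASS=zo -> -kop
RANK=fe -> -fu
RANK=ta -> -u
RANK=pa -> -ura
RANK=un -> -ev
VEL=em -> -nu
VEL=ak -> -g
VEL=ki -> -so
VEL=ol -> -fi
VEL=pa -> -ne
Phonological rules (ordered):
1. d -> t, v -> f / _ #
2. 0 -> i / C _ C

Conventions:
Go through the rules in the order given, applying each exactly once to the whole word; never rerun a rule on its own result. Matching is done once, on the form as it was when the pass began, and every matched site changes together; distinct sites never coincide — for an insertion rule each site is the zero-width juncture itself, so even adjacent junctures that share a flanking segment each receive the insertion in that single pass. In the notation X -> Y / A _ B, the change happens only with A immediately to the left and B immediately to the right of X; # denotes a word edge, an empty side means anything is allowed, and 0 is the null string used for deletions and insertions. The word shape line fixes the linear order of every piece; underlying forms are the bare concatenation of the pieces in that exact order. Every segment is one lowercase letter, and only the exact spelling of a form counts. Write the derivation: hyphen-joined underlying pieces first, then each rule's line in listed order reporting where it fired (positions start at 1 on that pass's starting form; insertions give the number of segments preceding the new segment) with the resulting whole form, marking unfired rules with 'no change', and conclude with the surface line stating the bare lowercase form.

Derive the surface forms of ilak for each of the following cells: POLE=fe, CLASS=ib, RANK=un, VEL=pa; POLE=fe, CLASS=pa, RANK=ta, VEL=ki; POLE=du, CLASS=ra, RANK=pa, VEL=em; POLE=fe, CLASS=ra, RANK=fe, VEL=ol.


cell POLE=fe, CLASS=ib, RANK=un, VEL=pa:
underlying: ilak-ne-obu-fa-ev
1. d -> t, v -> f / _ #: fires at position(s) 13: ilakneobufaef
2. 0 -> i / C _ C: inserts after position(s) 4: ilakineobufaef
surface: ilakineobufaef

cell POLE=fe, CLASS=pa, RANK=ta, VEL=ki:
underlying: ilak-so-lel-fa-u
1. d -> t, v -> f / _ #: no change
2. 0 -> i / C _ C: inserts after position(s) 4, 9: ilakisolelifau
surface: ilakisolelifau

cell POLE=du, CLASS=ra, RANK=pa, VEL=em:
underlying: ilak-nu-lus-e-ura
1. d -> t, v -> f / _ #: no change
2. 0 -> i / C _ C: inserts after position(s) 4: ilakinuluseura
surface: ilakinuluseura

cell POLE=fe, CLASS=ra, RANK=fe, VEL=ol:
underlying: ilak-fi-lus-fa-fu
1. d -> t, v -> f / _ #: no change
2. 0 -> i / C _ C: inserts after position(s) 4, 9: ilakifilusifafu
surface: ilakifilusifafu


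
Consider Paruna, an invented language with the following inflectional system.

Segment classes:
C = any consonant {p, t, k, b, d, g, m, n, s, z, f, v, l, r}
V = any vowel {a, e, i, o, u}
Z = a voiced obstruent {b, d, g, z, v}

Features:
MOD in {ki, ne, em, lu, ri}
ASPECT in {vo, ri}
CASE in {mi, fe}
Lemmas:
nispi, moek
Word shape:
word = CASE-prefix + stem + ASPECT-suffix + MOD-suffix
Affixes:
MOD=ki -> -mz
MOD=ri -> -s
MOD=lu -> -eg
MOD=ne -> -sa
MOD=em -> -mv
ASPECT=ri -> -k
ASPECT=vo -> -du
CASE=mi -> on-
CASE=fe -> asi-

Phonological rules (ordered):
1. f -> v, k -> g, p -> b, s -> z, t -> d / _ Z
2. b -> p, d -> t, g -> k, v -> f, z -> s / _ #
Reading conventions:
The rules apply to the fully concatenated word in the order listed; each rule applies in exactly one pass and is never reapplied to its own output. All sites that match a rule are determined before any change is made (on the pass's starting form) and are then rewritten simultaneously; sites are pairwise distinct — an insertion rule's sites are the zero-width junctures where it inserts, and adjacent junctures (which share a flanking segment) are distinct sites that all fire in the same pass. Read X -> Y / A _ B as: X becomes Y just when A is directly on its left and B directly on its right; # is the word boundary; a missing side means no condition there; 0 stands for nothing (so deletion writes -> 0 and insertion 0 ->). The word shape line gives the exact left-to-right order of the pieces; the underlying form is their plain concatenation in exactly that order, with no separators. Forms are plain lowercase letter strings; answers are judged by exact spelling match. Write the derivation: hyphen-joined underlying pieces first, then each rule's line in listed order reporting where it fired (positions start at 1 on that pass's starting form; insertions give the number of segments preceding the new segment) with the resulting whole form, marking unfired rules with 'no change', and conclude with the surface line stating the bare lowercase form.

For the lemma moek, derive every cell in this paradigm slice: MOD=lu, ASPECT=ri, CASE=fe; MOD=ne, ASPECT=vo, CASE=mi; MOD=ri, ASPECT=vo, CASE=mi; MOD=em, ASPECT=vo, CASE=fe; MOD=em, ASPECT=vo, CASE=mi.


cell MOD=lu, ASPECT=ri, CASE=fe:
underlying: asi-moek-k-eg
1. f -> v, k -> g, p -> b, s -> z, t -> d / _ Z: no change
2. b -> p, d -> t, g -> k, v -> f, z -> s / _ #: fires at position(s) 10: asimoekkek
surface: asimoekkek

cell MOD=ne, ASPECT=vo, CASE=mi:
underlying: on-moek-du-sa
1. f -> v, k -> g, p -> b, s -> z, t -> d / _ Z: fires at position(s) 6: onmoegdusa
2. b -> p, d -> t, g -> k, v -> f, z -> s / _ #: no change
surface: onmoegdusa

cell MOD=ri, ASPECT=vo, CASE=mi:
underlying: on-moek-du-s
1. f -> v, k -> g, p -> b, s -> z, t -> d / _ Z: fires at position(s) 6: onmoegdus
2. b -> p, d -> t, g -> k, v -> f, z -> s / _ #: no change
surface: onmoegdus

cell MOD=em, ASPECT=vo, CASE=fe:
underlying: asi-moek-du-mv
1. f -> v, k -> g, p -> b, s -> z, t -> d / _ Z: fires at position(s) 7: asimoegdumv
2. b -> p, d -> t, g -> k, v -> f, z -> s / _ #: fires at position(s) 11: asimoegdumf
surface: asimoegdumf

cell MOD=em, ASPECT=vo, CASE=mi:
underlying: on-moek-du-mv
1. f -> v, k -> g, p -> b, s -> z, t -> d / _ Z: fires at position(s) 6: onmoegdumv
2. b -> p, d -> t, g -> k, v -> f, z -> s / _ #: fires at position(s) 10: onmoegdumf
surface: onmoegdumf


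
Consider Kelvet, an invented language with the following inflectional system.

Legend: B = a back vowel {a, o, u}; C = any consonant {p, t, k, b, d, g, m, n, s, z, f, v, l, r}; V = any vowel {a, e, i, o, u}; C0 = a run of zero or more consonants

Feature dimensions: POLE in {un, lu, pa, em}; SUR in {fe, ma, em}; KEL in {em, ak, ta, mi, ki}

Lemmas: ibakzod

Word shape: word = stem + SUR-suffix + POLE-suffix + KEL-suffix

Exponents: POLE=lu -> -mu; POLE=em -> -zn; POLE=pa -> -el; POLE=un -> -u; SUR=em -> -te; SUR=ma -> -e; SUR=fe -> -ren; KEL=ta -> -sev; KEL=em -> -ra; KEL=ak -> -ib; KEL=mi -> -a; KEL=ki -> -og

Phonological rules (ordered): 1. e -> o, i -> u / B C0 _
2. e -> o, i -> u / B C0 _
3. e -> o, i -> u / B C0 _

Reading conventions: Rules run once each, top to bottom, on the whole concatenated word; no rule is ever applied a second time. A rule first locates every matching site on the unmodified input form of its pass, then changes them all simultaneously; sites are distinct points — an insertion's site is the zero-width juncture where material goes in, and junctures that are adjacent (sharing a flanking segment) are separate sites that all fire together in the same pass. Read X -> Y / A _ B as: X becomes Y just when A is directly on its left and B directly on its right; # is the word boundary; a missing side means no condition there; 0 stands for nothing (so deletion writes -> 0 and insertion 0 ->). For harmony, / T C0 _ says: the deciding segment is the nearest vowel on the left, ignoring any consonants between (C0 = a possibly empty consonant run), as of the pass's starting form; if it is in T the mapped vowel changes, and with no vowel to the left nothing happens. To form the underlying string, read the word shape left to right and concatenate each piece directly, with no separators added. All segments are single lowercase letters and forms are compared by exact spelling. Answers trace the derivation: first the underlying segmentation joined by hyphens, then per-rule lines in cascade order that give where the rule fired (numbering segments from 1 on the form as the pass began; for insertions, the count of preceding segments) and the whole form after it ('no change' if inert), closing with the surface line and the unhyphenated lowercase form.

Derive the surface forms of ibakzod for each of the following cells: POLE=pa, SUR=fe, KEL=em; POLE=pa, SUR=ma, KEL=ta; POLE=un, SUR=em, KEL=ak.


cell POLE=pa, SUR=fe, KEL=em:
underlying: ibakzod-ren-el-ra
1. e -> o, i -> u / B C0 _: fires at position(s) 9: ibakzodronelra
2. e -> o, i -> u / B C0 _: fires at position(s) 11: ibakzodronolra
3. e -> o, i -> u / B C0 _: no change
surface: ibakzodronolra

cell POLE=pa, SUR=ma, KEL=ta:
underlying: ibakzod-e-el-sev
1. e -> o, i -> u / B C0 _: fires at position(s) 8: ibakzodoelsev
2. e -> o, i -> u / B C0 _: fires at position(s) 9: ibakzodoolsev
3. e -> o, i -> u / B C0 _: fires at position(s) 12: ibakzodoolsov
surface: ibakzodoolsov

cell POLE=un, SUR=em, KEL=ak:
underlying: ibakzod-te-u-ib
1. e -> o, i -> u / B C0 _: fires at position(s) 9, 11: ibakzodtouub
2. e -> o, i -> u / B C0 _: no change
3. e -> o, i -> u / B C0 _: no change
surface: ibakzodtouub


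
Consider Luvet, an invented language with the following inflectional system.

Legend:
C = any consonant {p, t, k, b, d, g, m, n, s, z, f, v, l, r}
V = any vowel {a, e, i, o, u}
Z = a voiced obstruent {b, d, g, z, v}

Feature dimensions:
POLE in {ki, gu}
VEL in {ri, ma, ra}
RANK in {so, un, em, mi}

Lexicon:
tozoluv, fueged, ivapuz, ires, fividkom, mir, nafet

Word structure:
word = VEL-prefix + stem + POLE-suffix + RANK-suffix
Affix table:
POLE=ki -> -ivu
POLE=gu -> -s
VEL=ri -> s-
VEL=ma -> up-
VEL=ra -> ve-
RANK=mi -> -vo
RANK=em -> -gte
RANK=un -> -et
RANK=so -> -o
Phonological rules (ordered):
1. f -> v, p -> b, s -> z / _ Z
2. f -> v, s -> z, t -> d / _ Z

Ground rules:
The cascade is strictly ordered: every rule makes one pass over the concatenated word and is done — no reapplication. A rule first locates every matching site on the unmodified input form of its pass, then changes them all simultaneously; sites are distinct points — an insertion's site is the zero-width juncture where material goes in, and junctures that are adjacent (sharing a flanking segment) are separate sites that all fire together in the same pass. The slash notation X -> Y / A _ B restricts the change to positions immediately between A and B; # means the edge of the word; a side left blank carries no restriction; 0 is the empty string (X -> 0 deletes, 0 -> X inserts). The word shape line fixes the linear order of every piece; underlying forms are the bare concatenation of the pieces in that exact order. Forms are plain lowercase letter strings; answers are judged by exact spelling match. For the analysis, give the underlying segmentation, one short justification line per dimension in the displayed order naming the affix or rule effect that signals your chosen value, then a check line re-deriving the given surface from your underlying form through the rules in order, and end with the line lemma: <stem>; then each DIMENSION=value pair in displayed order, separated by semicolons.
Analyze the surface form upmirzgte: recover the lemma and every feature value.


underlying: up-mir-s-gte
POLE=gu - signalled by the affix -s
VEL=ma - signalled by the affix up-
RANK=em - signalled by the affix -gte
check: upmirsgte -> upmirzgte -> upmirzgte
lemma: mir; POLE=gu; VEL=ma; RANK=em


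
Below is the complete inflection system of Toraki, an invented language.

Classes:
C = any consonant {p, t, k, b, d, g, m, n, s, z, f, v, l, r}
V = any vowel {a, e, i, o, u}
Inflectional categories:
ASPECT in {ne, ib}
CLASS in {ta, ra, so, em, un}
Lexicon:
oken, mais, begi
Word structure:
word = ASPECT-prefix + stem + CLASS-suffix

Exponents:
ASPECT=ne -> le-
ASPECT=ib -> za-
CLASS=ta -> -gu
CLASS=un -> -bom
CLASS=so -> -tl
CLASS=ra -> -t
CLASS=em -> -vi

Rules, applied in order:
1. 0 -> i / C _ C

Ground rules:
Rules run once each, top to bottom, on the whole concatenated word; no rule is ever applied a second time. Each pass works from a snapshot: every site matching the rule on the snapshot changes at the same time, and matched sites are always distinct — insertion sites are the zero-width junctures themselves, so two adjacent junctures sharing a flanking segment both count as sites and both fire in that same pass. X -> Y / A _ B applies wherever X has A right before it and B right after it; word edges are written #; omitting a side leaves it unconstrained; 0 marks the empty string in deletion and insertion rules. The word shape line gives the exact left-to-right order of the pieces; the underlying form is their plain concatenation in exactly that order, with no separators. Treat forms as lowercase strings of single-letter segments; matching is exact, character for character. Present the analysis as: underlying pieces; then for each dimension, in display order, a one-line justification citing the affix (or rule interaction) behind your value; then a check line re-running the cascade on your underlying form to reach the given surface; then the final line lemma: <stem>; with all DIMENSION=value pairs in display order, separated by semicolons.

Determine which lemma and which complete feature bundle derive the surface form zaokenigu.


underlying: za-oken-gu
ASPECT=ib - signalled by the affix za-
CLASS=ta - signalled by the affix -gu
check: zaokengu -> zaokenigu
lemma: oken; ASPECT=ib; CLASS=ta


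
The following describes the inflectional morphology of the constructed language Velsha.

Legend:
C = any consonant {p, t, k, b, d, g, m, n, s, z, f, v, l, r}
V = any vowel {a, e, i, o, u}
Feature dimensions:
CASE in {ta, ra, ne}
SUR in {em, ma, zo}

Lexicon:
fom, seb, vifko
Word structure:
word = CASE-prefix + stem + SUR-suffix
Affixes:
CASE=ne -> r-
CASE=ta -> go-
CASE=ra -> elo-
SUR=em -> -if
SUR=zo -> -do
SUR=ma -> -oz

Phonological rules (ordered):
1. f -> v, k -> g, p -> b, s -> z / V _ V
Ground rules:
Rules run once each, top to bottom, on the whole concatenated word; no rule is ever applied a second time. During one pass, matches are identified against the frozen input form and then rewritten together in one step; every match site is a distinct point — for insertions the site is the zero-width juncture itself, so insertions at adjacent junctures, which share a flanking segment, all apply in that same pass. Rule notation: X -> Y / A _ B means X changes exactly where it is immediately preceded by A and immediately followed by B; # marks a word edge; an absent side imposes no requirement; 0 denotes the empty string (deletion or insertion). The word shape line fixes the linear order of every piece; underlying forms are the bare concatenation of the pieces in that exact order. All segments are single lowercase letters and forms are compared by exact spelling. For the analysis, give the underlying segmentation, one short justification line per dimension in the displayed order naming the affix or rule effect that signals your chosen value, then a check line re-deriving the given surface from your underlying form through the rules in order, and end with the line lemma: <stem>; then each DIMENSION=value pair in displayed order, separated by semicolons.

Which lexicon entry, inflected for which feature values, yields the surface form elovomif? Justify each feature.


underlying: elo-fom-if
CASE=ra - signalled by the affix elo-
SUR=em - signalled by the affix -if
check: elofomif -> elovomif
lemma: fom; CASE=ra; SUR=em


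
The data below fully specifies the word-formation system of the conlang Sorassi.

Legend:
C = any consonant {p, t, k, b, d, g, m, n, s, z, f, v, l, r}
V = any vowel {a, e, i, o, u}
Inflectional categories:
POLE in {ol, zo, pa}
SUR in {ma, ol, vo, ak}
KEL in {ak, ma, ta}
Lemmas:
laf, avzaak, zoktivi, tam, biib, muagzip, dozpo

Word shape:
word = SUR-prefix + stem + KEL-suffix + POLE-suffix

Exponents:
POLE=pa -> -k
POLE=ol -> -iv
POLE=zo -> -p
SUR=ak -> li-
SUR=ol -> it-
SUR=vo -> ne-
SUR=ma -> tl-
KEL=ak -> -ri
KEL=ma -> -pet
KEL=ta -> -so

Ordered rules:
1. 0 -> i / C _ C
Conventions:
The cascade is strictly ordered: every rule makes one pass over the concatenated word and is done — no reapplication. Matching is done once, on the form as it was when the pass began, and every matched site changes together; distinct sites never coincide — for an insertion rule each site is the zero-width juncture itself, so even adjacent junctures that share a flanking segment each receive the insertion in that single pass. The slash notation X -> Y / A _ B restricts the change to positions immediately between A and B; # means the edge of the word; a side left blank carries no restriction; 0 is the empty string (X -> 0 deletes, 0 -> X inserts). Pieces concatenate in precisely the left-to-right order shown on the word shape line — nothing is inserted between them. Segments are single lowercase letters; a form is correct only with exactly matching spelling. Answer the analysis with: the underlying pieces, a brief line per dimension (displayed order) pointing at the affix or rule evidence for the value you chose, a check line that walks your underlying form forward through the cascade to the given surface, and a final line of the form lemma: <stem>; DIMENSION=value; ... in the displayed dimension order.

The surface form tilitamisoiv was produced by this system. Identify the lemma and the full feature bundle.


underlying: tl-tam-so-iv
POLE=ol - signalled by the affix -iv
SUR=ma - signalled by the affix tl-
KEL=ta - signalled by the affix -so
check: tltamsoiv -> tilitamisoiv
lemma: tam; POLE=ol; SUR=ma; KEL=ta


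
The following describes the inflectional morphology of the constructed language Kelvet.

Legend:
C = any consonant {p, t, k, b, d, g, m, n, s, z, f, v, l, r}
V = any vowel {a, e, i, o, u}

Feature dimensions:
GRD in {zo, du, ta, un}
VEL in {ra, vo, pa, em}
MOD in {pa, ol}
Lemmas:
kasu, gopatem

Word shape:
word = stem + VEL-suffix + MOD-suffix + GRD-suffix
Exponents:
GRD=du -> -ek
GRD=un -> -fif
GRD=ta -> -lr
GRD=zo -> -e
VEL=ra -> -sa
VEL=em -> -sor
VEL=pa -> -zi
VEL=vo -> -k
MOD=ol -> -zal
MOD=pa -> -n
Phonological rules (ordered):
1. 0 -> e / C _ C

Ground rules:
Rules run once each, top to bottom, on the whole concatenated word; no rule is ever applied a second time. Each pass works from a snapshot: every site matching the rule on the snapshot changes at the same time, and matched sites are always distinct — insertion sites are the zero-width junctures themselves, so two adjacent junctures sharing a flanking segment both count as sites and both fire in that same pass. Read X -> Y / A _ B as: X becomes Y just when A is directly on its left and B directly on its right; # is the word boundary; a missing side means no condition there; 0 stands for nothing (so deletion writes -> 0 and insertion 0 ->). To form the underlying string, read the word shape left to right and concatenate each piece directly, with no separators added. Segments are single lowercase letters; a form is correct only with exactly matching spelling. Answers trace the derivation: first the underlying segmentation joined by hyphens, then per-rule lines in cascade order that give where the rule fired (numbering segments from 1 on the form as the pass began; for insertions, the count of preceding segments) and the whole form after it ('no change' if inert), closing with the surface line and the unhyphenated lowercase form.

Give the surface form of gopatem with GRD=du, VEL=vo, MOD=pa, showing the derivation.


underlying: gopatem-k-n-ek
1. 0 -> e / C _ C: inserts after position(s) 7, 8: gopatemekenek
surface: gopatemekenek


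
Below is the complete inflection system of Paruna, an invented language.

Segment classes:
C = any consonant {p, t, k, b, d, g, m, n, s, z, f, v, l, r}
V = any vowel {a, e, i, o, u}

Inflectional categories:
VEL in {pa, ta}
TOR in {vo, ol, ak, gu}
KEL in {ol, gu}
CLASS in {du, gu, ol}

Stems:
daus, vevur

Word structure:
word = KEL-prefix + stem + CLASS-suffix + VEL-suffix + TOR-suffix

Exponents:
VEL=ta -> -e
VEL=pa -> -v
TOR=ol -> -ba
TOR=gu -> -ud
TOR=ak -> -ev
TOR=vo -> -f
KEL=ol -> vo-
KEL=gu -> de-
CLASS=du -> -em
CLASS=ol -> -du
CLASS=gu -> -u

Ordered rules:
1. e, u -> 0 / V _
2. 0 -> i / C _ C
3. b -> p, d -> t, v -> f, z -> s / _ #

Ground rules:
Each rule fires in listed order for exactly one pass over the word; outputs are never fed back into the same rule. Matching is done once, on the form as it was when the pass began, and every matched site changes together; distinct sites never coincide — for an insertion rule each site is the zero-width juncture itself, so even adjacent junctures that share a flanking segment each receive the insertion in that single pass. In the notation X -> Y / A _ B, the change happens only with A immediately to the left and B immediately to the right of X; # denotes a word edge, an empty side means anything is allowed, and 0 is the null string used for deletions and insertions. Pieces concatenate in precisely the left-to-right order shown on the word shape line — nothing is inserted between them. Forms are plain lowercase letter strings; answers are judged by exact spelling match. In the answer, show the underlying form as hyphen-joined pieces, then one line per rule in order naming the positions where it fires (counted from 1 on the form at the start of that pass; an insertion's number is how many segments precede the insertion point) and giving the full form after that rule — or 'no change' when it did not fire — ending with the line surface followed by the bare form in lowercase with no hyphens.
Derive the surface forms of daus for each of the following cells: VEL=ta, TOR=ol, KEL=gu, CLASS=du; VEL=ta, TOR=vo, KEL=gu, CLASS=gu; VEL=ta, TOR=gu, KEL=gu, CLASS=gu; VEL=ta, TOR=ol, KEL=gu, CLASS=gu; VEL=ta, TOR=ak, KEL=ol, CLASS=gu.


cell VEL=ta, TOR=ol, KEL=gu, CLASS=du:
underlying: de-daus-em-e-ba
1. e, u -> 0 / V _: fires at position(s) 5: dedasemeba
2. 0 -> i / C _ C: no change
3. b -> p, d -> t, v -> f, z -> s / _ #: no change
surface: dedasemeba

cell VEL=ta, TOR=vo, KEL=gu, CLASS=gu:
underlying: de-daus-u-e-f
1. e, u -> 0 / V _: fires at position(s) 5, 8: dedasuf
2. 0 -> i / C _ C: no change
3. b -> p, d -> t, v -> f, z -> s / _ #: no change
surface: dedasuf

cell VEL=ta, TOR=gu, KEL=gu, CLASS=gu:
underlying: de-daus-u-e-ud
1. e, u -> 0 / V _: fires at position(s) 5, 8, 9: dedasud
2. 0 -> i / C _ C: no change
3. b -> p, d -> t, v -> f, z -> s / _ #: fires at position(s) 7: dedasut
surface: dedasut

cell VEL=ta, TOR=ol, KEL=gu, CLASS=gu:
underlying: de-daus-u-e-ba
1. e, u -> 0 / V _: fires at position(s) 5, 8: dedasuba
2. 0 -> i / C _ C: no change
3. b -> p, d -> t, v -> f, z -> s / _ #: no change
surface: dedasuba

cell VEL=ta, TOR=ak, KEL=ol, CLASS=gu:
underlying: vo-daus-u-e-ev
1. e, u -> 0 / V _: fires at position(s) 5, 8, 9: vodasuv
2. 0 -> i / C _ C: no change
3. b -> p, d -> t, v -> f, z -> s / _ #: fires at position(s) 7: vodasuf
surface: vodasuf


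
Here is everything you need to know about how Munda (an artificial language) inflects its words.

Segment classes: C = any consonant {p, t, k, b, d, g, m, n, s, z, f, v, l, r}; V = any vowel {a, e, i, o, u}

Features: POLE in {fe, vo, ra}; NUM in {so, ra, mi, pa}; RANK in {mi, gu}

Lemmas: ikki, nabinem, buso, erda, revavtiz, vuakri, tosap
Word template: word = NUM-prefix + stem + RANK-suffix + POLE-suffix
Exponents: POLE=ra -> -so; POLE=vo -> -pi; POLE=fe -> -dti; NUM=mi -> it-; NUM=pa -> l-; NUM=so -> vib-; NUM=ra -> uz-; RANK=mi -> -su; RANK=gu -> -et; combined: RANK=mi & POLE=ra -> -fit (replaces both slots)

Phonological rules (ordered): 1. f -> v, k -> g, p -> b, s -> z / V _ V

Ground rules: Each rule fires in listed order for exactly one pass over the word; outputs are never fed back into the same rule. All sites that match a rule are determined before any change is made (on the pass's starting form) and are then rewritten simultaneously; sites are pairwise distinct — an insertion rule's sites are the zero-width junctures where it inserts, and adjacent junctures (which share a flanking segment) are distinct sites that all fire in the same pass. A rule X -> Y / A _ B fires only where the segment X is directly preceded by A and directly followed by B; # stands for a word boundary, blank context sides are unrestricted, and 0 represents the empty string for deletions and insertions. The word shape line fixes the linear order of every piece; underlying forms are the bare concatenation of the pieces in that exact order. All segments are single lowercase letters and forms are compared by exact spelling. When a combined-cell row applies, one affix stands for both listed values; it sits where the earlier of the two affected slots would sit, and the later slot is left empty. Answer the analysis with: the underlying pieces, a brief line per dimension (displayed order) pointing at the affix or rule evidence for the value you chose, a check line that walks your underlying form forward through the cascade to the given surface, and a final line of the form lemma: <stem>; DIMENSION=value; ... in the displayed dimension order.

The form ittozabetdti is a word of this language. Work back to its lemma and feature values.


underlying: it-tosap-et-dti
POLE=fe - signalled by the affix -dti
NUM=mi - signalled by the affix it-
RANK=gu - signalled by the affix -et
check: ittosapetdti -> ittozabetdti
lemma: tosap; POLE=fe; NUM=mi; RANK=gu


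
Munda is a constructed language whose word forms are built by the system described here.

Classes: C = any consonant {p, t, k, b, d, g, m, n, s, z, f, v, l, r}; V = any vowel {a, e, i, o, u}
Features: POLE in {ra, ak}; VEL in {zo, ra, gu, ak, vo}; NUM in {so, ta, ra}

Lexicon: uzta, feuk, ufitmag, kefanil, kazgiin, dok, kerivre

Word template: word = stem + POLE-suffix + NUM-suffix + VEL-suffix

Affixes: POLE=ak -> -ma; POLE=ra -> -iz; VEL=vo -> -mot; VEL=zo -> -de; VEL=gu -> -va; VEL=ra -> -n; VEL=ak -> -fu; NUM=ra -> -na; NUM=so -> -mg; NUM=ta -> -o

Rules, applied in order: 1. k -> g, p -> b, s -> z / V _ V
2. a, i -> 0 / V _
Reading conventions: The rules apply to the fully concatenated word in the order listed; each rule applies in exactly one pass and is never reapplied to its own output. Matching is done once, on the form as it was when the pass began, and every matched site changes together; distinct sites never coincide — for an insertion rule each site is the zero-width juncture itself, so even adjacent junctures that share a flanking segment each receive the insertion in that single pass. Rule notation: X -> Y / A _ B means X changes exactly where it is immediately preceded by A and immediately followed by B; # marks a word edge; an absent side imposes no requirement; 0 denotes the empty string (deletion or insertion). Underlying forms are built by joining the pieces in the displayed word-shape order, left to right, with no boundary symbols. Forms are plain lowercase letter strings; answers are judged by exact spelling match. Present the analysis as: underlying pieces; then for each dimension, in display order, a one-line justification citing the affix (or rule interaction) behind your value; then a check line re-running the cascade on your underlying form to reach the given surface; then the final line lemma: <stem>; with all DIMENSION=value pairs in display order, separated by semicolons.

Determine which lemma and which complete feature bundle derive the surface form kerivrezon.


underlying: kerivre-iz-o-n
POLE=ra - signalled by the affix -iz
VEL=ra - signalled by the affix -n
NUM=ta - signalled by the affix -o
check: kerivreizon -> kerivreizon -> kerivrezon
lemma: kerivre; POLE=ra; VEL=ra; NUM=ta


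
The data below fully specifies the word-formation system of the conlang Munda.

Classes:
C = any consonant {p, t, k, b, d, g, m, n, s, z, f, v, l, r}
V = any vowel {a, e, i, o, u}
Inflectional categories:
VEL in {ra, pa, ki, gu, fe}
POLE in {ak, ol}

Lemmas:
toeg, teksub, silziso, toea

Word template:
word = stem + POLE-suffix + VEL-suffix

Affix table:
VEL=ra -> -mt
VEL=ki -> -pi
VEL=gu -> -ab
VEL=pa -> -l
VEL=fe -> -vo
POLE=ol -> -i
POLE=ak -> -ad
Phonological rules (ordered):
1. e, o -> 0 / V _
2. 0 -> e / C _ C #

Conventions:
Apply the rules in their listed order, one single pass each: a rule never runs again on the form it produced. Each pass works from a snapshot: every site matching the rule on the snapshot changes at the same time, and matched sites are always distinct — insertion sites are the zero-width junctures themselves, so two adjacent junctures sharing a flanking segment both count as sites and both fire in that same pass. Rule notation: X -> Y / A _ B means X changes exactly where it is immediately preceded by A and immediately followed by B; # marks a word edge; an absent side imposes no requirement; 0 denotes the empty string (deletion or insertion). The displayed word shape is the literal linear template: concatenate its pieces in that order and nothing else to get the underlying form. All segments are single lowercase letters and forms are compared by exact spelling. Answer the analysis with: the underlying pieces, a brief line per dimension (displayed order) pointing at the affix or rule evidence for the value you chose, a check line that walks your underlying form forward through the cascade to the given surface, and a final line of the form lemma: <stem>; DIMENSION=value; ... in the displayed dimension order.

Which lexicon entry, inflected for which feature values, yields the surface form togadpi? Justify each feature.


underlying: toeg-ad-pi
VEL=ki - signalled by the affix -pi
POLE=ak - signalled by the affix -ad
check: toegadpi -> togadpi -> togadpi
lemma: toeg; VEL=ki; POLE=ak


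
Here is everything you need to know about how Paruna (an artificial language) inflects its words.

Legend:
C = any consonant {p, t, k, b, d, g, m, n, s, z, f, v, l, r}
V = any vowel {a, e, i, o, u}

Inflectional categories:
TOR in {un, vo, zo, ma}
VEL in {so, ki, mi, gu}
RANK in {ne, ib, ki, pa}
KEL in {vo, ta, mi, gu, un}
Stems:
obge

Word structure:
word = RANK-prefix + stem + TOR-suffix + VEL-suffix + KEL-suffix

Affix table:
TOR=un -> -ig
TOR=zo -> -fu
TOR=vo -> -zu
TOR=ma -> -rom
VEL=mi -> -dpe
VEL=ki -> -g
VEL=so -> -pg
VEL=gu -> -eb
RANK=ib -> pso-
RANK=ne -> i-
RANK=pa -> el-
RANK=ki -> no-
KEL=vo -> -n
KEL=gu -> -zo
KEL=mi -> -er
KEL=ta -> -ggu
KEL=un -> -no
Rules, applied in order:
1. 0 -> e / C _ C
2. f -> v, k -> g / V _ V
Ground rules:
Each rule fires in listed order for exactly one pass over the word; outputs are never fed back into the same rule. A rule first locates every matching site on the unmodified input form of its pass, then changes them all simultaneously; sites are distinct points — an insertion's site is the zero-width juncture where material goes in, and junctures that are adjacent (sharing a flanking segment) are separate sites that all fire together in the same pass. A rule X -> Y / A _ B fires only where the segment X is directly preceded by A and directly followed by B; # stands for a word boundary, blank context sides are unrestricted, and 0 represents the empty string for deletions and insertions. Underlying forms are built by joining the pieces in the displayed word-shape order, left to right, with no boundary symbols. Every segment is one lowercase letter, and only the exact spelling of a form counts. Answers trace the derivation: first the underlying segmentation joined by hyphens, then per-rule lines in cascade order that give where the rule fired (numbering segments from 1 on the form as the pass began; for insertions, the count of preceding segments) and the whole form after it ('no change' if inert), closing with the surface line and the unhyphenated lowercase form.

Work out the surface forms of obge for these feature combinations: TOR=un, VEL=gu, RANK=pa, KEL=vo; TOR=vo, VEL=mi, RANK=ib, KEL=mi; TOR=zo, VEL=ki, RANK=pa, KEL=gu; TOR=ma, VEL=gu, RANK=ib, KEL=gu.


cell TOR=un, VEL=gu, RANK=pa, KEL=vo:
underlying: el-obge-ig-eb-n
1. 0 -> e / C _ C: inserts after position(s) 4, 10: elobegeigeben
2. f -> v, k -> g / V _ V: no change
surface: elobegeigeben

cell TOR=vo, VEL=mi, RANK=ib, KEL=mi:
underlying: pso-obge-zu-dpe-er
1. 0 -> e / C _ C: inserts after position(s) 1, 5, 10: pesoobegezudepeer
2. f -> v, k -> g / V _ V: no change
surface: pesoobegezudepeer

cell TOR=zo, VEL=ki, RANK=pa, KEL=gu:
underlying: el-obge-fu-g-zo
1. 0 -> e / C _ C: inserts after position(s) 4, 9: elobegefugezo
2. f -> v, k -> g / V _ V: fires at position(s) 8: elobegevugezo
surface: elobegevugezo

cell TOR=ma, VEL=gu, RANK=ib, KEL=gu:
underlying: pso-obge-rom-eb-zo
1. 0 -> e / C _ C: inserts after position(s) 1, 5, 12: pesoobegeromebezo
2. f -> v, k -> g / V _ V: no change
surface: pesoobegeromebezo


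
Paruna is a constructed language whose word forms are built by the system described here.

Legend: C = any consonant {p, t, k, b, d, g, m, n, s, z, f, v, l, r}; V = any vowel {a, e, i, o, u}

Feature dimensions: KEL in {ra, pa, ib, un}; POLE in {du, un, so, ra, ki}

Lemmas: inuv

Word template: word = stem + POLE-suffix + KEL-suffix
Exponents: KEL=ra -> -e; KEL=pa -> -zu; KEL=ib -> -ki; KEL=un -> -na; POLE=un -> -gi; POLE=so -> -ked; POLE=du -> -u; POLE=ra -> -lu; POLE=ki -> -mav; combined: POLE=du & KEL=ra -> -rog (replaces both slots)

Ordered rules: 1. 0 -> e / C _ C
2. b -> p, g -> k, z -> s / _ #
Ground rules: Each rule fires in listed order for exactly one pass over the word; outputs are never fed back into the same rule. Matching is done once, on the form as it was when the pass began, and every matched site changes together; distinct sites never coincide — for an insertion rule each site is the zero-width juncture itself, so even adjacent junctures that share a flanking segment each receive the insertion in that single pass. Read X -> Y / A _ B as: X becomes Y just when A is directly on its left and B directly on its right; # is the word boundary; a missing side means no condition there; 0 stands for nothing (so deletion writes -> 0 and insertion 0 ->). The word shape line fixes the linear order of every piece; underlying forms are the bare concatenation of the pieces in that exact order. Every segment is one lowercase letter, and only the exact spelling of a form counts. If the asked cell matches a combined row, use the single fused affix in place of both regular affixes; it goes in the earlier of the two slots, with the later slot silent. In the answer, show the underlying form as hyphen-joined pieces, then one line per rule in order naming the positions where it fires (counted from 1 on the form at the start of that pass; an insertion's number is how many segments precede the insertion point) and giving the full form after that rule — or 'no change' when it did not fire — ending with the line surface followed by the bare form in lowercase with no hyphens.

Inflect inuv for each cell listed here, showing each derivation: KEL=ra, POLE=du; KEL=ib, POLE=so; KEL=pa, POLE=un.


cell KEL=ra, POLE=du:
underlying: inuv-rog
1. 0 -> e / C _ C: inserts after position(s) 4: inuverog
2. b -> p, g -> k, z -> s / _ #: fires at position(s) 8: inuverok
surface: inuverok

cell KEL=ib, POLE=so:
underlying: inuv-ked-ki
1. 0 -> e / C _ C: inserts after position(s) 4, 7: inuvekedeki
2. b -> p, g -> k, z -> s / _ #: no change
surface: inuvekedeki

cell KEL=pa, POLE=un:
underlying: inuv-gi-zu
1. 0 -> e / C _ C: inserts after position(s) 4: inuvegizu
2. b -> p, g -> k, z -> s / _ #: no change
surface: inuvegizu
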